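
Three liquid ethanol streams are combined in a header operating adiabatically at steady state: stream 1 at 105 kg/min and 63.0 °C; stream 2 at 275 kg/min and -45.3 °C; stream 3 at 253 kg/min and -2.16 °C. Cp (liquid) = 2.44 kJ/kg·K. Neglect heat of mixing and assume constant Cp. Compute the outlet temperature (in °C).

Adiabatic, steady state ⇒ Σ ṁᵢCp,ᵢ(T_out − Tᵢ) = 0
T_out = Σ ṁᵢCp,ᵢTᵢ / Σ ṁᵢCp,ᵢ
      = -15589 / 1544.5 = -10.093 °C

T_out = -10.1 °C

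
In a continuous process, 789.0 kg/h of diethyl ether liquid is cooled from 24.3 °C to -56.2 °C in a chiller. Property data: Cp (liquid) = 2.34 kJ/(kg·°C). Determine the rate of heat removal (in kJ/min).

Q = ṁ·Cp·ΔT = 789.0 × 2.34 × (-56.2 − 24.3) = -148620 kJ/h
Converting: 148620 / 3600 s = 41.284 kW
Cooling duty = 2477.1 kJ/min

Q_c = 2480 kJ/min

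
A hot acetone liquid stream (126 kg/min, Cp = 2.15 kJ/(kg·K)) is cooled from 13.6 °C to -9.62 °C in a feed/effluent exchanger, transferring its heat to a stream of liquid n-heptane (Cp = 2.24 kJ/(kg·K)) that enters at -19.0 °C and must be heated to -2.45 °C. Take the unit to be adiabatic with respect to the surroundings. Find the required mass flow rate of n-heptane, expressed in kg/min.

Heat released by hot stream: Q = 126 × 2.15 × (13.6 − -9.62) = 6290.3 kJ/min
Energy balance on cold side (adiabatic exchanger): Q = ṁ_c·Cp_c·(T_c,out − T_c,in)
ṁ_c = 6290.3 / [2.24 × (-2.45 − -19.0)] = 169.68 kg/min

ṁ_c = 170 kg/min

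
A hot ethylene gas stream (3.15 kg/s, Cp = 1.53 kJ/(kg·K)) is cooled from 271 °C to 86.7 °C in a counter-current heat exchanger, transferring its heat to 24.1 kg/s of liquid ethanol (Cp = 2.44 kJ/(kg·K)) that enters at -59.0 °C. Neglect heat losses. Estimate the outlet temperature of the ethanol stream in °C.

T_c,out = -43.9 °C

Heat released by hot stream: Q = 3.15 × 1.53 × (271 − 86.7) = 888.23 kJ/s
Energy balance on cold side (adiabatic exchanger): Q = ṁ_c·Cp_c·(T_c,out − T_c,in)
T_c,out = -59.0 + 888.23/(24.1 × 2.44) = -43.895 °C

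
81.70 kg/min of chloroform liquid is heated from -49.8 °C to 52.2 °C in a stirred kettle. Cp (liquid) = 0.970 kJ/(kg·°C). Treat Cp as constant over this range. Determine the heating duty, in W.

Q = 135000 W

Q = ṁ·Cp·ΔT = 81.70 × 0.970 × (52.2 − -49.8) = 8083.4 kJ/min
Converting: 8083.4 / 60 s = 134.72 kW
Heating duty = 134720 W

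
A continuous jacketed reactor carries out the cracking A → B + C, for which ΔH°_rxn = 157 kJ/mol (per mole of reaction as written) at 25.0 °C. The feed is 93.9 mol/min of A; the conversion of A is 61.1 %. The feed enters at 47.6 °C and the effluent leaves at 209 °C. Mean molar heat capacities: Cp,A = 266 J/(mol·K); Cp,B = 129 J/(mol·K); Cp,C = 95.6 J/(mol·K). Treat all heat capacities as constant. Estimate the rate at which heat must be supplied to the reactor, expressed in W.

Q_in = 210000 W

Extent of reaction ξ = 0.611 × 93.9 = 57.373 mol/min
Reaction term: ξ·ΔH°_rxn = 57.373 × 157 = 9007.5 kJ/min
Sensible, feed 47.6→25 °C: -564.49 kJ/min
Outlet flows (mol/min): A 36.527, B 57.373, C 57.373
Sensible, products 25→209 °C: 4158.8 kJ/min
Q = ΔH = 12602 kJ/min = 210.03 kW
Heat supplied = 210030 W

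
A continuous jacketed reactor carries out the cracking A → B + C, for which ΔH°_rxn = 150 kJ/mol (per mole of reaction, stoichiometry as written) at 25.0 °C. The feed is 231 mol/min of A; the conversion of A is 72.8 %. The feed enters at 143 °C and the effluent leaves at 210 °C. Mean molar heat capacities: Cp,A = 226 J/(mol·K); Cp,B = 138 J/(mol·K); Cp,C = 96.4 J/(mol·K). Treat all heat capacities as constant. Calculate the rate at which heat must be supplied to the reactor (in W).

Extent of reaction ξ = 0.728 × 231 = 168.17 mol/min
Reaction term: ξ·ΔH°_rxn = 168.17 × 150 = 25225 kJ/min
Sensible, feed 143→25 °C: -6160.3 kJ/min
Outlet flows (mol/min): A 62.832, B 168.17, C 168.17
Sensible, products 25→210 °C: 9919.4 kJ/min
Q = ΔH = 28984 kJ/min = 483.07 kW
Heat supplied = 483070 W

Q_in = 483000 W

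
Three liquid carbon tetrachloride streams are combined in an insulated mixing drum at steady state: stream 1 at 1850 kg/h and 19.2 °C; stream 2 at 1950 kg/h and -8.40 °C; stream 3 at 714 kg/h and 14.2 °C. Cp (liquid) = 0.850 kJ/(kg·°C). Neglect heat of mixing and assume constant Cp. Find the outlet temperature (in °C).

T_out = 6.49 °C

Energy balance with Q = 0: Σ ṁᵢCp,ᵢ(T_out − Tᵢ) = 0
T_out = Σ ṁᵢCp,ᵢTᵢ / Σ ṁᵢCp,ᵢ
      = 24887 / 3836.9 = 6.4862 °C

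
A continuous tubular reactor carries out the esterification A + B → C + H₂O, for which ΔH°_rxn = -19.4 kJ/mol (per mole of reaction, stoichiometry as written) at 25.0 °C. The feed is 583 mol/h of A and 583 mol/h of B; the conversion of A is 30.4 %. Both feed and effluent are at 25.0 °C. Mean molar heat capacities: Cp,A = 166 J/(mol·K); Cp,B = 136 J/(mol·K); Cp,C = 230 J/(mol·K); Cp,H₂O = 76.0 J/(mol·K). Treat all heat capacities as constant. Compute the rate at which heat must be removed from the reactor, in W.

Extent of reaction ξ = 0.304 × 583 = 177.23 mol/h
Reaction term: ξ·ΔH°_rxn = 177.23 × -19.4 = -3438.3 kJ/h
Q = ΔH = -3438.3 kJ/h = -0.95508 kW
Heat removed = 955.08 W

Q_out = 955 W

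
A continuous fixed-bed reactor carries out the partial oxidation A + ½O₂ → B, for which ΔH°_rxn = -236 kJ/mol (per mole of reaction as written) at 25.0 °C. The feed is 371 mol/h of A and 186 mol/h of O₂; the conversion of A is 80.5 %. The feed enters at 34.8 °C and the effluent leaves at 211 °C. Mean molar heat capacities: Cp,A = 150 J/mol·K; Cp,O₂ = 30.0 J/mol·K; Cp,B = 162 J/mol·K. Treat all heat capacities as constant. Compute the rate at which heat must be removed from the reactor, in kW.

Q_out = 16.6 kW

Extent of reaction ξ = 0.805 × 371 = 298.66 mol/h
Reaction term: ξ·ΔH°_rxn = 298.66 × -236 = -70483 kJ/h
Sensible, feed 34.8→25 °C: -600.05 kJ/h
Outlet flows (mol/h): A 72.345, O₂ 36.672, B 298.66
Sensible, products 25→211 °C: 11222 kJ/h
Q = ΔH = -59861 kJ/h = -16.628 kW
Heat removed = 16.628 kW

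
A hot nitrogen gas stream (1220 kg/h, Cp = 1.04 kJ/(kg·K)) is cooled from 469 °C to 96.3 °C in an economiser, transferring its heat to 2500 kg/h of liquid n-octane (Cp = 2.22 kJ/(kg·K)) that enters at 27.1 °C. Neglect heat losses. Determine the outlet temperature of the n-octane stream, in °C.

Heat released by hot stream: Q = 1220 × 1.04 × (469 − 96.3) = 472880 kJ/h
Energy balance on cold side (adiabatic exchanger): Q = ṁ_c·Cp_c·(T_c,out − T_c,in)
T_c,out = 27.1 + 472880/(2500 × 2.22) = 112.3 °C

T_c,out = 112 °C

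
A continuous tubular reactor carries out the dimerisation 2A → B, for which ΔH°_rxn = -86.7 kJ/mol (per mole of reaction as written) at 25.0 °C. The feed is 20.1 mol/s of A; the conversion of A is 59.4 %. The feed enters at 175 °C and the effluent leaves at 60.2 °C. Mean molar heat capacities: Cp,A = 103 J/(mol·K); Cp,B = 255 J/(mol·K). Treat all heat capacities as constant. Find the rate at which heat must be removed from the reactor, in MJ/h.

Q_out = 2680 MJ/h

Extent of reaction ξ = 0.594 × 20.1 / 2 = 5.9697 mol/s
Reaction term: ξ·ΔH°_rxn = 5.9697 × -86.7 = -517.57 kJ/s
Sensible, feed 175→25 °C: -310.55 kJ/s
Outlet flows (mol/s): A 8.1606, B 5.9697
Sensible, products 25→60.2 °C: 83.171 kJ/s
Q = ΔH = -744.95 kJ/s = -744.95 kW
Heat removed = 2681.8 MJ/h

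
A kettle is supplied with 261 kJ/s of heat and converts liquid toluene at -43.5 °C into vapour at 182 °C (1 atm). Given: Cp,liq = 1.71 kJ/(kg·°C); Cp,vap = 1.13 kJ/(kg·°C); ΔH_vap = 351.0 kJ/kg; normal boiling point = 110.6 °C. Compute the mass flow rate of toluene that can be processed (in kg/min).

ṁ = 22.5 kg/min

Δh = 1.71×(110.6−-43.5) + 351.0 + 1.13×(182−110.6) = 695.19 kJ/kg
Q = 261 kJ/s = 261 kJ/s = 15660 kJ/min
ṁ = Q/Δh = 15660 / 695.19 = 22.526 kg/min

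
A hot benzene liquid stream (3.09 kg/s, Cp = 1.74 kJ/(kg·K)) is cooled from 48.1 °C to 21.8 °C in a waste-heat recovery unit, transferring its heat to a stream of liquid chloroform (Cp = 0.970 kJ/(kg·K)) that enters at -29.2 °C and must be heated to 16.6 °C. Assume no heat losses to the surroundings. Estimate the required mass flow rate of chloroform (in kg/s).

Heat released by hot stream: Q = 3.09 × 1.74 × (48.1 − 21.8) = 141.4 kJ/s
Energy balance on cold side (adiabatic exchanger): Q = ṁ_c·Cp_c·(T_c,out − T_c,in)
ṁ_c = 141.4 / [0.970 × (16.6 − -29.2)] = 3.1829 kg/s

ṁ_c = 3.18 kg/s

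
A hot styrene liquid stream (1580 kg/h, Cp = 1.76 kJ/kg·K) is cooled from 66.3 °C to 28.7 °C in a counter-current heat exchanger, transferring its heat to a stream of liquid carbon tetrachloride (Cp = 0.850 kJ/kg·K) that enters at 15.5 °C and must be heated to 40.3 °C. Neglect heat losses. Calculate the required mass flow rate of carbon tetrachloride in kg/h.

Heat released by hot stream: Q = 1580 × 1.76 × (66.3 − 28.7) = 104560 kJ/h
Energy balance on cold side (adiabatic exchanger): Q = ṁ_c·Cp_c·(T_c,out − T_c,in)
ṁ_c = 104560 / [0.850 × (40.3 − 15.5)] = 4960.1 kg/h

ṁ_c = 4960 kg/h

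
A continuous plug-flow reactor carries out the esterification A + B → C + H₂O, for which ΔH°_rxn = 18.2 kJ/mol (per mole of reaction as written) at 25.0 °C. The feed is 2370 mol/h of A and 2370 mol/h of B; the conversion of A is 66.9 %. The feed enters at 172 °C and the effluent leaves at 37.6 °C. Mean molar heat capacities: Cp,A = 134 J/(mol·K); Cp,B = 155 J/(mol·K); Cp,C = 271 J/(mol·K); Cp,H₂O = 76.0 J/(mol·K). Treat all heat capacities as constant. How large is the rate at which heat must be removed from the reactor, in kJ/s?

Extent of reaction ξ = 0.669 × 2370 = 1585.5 mol/h
Reaction term: ξ·ΔH°_rxn = 1585.5 × 18.2 = 28857 kJ/h
Sensible, feed 172→25 °C: -100680 kJ/h
Outlet flows (mol/h): A 784.47, B 784.47, C 1585.5, H₂O 1585.5
Sensible, products 25→37.6 °C: 9788.8 kJ/h
Q = ΔH = -62039 kJ/h = -17.233 kW
Heat removed = 17.233 kJ/s

Q_out = 17.2 kJ/s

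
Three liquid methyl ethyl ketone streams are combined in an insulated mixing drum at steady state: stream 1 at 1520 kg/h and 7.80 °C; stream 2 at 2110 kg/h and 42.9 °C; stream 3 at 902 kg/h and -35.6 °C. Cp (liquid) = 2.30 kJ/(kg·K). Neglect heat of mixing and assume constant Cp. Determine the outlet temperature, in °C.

Adiabatic, steady state ⇒ Σ ṁᵢCp,ᵢ(T_out − Tᵢ) = 0
T_out = Σ ṁᵢCp,ᵢTᵢ / Σ ṁᵢCp,ᵢ
      = 161610 / 10424 = 15.504 °C

T_out = 15.5 °C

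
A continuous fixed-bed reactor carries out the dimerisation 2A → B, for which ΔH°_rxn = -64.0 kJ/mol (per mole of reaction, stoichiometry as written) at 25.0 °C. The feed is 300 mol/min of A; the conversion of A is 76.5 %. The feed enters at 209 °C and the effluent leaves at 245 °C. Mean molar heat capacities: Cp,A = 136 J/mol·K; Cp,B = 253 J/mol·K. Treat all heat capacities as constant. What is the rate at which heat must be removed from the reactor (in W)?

Q_out = 106000 W

Extent of reaction ξ = 0.765 × 300 / 2 = 114.75 mol/min
Reaction term: ξ·ΔH°_rxn = 114.75 × -64.0 = -7344 kJ/min
Sensible, feed 209→25 °C: -7507.2 kJ/min
Outlet flows (mol/min): A 70.5, B 114.75
Sensible, products 25→245 °C: 8496.3 kJ/min
Q = ΔH = -6354.9 kJ/min = -105.91 kW
Heat removed = 105910 W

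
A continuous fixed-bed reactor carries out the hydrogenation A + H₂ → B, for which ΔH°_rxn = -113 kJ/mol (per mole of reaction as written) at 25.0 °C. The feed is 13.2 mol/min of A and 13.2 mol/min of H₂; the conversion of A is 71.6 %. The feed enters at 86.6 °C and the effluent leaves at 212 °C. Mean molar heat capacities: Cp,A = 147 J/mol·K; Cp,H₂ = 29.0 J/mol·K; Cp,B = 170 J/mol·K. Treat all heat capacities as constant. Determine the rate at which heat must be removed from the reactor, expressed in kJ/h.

Extent of reaction ξ = 0.716 × 13.2 = 9.4512 mol/min
Reaction term: ξ·ΔH°_rxn = 9.4512 × -113 = -1068 kJ/min
Sensible, feed 86.6→25 °C: -143.11 kJ/min
Outlet flows (mol/min): A 3.7488, H₂ 3.7488, B 9.4512
Sensible, products 25→212 °C: 423.83 kJ/min
Q = ΔH = -787.26 kJ/min = -13.121 kW
Heat removed = 47236 kJ/h

Q_out = 47200 kJ/h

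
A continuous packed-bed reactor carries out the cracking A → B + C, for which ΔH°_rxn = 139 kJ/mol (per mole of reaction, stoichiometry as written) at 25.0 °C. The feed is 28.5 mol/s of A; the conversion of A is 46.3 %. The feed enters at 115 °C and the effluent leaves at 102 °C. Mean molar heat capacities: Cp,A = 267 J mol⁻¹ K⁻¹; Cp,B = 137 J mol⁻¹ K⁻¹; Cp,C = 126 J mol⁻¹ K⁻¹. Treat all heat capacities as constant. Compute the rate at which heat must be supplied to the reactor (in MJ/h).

Extent of reaction ξ = 0.463 × 28.5 = 13.196 mol/s
Reaction term: ξ·ΔH°_rxn = 13.196 × 139 = 1834.2 kJ/s
Sensible, feed 115→25 °C: -684.86 kJ/s
Outlet flows (mol/s): A 15.304, B 13.196, C 13.196
Sensible, products 25→102 °C: 581.87 kJ/s
Q = ΔH = 1731.2 kJ/s = 1731.2 kW
Heat supplied = 6232.3 MJ/h

Q_in = 6230 MJ/h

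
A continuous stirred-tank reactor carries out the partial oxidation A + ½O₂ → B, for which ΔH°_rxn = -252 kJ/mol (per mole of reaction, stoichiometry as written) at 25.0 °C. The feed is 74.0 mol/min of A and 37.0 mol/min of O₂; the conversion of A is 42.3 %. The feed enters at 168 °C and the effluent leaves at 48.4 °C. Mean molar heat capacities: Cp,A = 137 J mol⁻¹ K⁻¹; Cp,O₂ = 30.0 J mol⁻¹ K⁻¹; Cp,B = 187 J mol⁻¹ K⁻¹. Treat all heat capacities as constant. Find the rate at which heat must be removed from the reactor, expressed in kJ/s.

Extent of reaction ξ = 0.423 × 74.0 = 31.302 mol/min
Reaction term: ξ·ΔH°_rxn = 31.302 × -252 = -7888.1 kJ/min
Sensible, feed 168→25 °C: -1608.5 kJ/min
Outlet flows (mol/min): A 42.698, O₂ 21.349, B 31.302
Sensible, products 25→48.4 °C: 288.84 kJ/min
Q = ΔH = -9207.7 kJ/min = -153.46 kW
Heat removed = 153.46 kJ/s

Q_out = 153 kJ/s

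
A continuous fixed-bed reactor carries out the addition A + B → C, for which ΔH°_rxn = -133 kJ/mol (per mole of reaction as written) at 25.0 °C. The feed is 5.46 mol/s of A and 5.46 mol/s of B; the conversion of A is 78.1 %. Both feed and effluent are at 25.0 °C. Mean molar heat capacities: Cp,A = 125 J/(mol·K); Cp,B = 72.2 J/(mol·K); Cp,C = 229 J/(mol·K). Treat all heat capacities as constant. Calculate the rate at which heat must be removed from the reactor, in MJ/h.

Q_out = 2040 MJ/h

Extent of reaction ξ = 0.781 × 5.46 = 4.2643 mol/s
Reaction term: ξ·ΔH°_rxn = 4.2643 × -133 = -567.15 kJ/s
Q = ΔH = -567.15 kJ/s = -567.15 kW
Heat removed = 2041.7 MJ/h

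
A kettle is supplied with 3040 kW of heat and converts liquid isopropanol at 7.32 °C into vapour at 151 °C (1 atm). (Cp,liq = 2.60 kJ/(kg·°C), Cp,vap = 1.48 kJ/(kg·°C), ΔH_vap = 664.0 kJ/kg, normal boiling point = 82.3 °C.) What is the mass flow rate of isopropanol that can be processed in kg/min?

ṁ = 190 kg/min

Δh = 2.60×(82.3−7.32) + 664.0 + 1.48×(151−82.3) = 960.62 kJ/kg
Q = 3040 kW = 3040 kJ/s = 182400 kJ/min
ṁ = Q/Δh = 182400 / 960.62 = 189.88 kg/min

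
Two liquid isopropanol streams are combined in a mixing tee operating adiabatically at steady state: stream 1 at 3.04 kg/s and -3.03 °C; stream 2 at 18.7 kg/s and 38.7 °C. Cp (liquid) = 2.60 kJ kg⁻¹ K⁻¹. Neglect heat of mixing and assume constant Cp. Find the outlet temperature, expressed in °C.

Energy balance with Q = 0: Σ ṁᵢCp,ᵢ(T_out − Tᵢ) = 0
Σ ṁᵢCp,ᵢTᵢ = 3.04×2.60×-3.03 + 18.7×2.60×38.7 = 1857.6
Σ ṁᵢCp,ᵢ = 3.04×2.60 + 18.7×2.60 = 56.524
T_out = 1857.6 / 56.524 = 32.865 °C

T_out = 32.9 °C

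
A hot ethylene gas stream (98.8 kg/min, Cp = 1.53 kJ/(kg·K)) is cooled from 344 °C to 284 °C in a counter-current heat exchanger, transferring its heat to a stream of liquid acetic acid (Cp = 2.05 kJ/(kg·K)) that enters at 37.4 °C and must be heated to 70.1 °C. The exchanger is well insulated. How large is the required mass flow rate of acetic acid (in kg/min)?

Heat released by hot stream: Q = 98.8 × 1.53 × (344 − 284) = 9069.8 kJ/min
Energy balance on cold side (adiabatic exchanger): Q = ṁ_c·Cp_c·(T_c,out − T_c,in)
ṁ_c = 9069.8 / [2.05 × (70.1 − 37.4)] = 135.3 kg/min

ṁ_c = 135 kg/min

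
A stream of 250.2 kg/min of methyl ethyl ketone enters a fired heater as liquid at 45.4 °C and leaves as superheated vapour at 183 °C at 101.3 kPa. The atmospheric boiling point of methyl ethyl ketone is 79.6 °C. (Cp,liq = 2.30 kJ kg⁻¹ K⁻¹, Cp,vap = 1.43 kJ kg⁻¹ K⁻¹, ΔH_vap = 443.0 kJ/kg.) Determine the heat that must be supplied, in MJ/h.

liquid 45.4→79.6 °C: 78.66 kJ/kg
vaporisation at 79.6 °C: 443 kJ/kg
vapour 79.6→183 °C: 147.86 kJ/kg
Δh = 78.66 + 443 + 147.86 = 669.52 kJ/kg
Q = ṁ·Δh = 250.2 kg/min × 669.52 kJ/kg = 167510 kJ/min
|Q| = 2791.9 kW = 10051 MJ/h

Q = 10100 MJ/h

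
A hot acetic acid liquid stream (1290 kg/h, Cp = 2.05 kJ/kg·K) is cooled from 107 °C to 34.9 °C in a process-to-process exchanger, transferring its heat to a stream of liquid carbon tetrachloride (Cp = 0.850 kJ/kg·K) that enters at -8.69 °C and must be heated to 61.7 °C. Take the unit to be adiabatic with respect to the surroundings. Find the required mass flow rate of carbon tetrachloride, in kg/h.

ṁ_c = 3190 kg/h

Heat released by hot stream: Q = 1290 × 2.05 × (107 − 34.9) = 190670 kJ/h
Energy balance on cold side (adiabatic exchanger): Q = ṁ_c·Cp_c·(T_c,out − T_c,in)
ṁ_c = 190670 / [0.850 × (61.7 − -8.69)] = 3186.8 kg/h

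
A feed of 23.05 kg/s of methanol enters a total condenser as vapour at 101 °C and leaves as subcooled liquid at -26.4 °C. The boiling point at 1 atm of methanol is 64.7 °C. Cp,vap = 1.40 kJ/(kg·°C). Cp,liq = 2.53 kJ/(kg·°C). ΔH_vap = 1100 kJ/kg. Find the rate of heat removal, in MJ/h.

vapour 101→64.7 °C: -50.82 kJ/kg
condensation at 64.7 °C: -1100 kJ/kg
liquid 64.7→-26.4 °C: -230.48 kJ/kg
Δh = -50.82 + -1100 + -230.48 = -1381.3 kJ/kg
Q = ṁ·Δh = 23.05 kg/s × -1381.3 kJ/kg = -31839 kJ/s
|Q| = 31839 kW = 114620 MJ/h

Q_c = 115000 MJ/h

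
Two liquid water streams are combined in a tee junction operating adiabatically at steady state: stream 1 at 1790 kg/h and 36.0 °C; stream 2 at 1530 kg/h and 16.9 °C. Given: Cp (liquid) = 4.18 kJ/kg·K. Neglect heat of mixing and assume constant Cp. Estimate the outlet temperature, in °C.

T_out = 27.2 °C

Adiabatic, steady state ⇒ Σ ṁᵢCp,ᵢ(T_out − Tᵢ) = 0
T_out = Σ ṁᵢCp,ᵢTᵢ / Σ ṁᵢCp,ᵢ
      = 377440 / 13878 = 27.198 °C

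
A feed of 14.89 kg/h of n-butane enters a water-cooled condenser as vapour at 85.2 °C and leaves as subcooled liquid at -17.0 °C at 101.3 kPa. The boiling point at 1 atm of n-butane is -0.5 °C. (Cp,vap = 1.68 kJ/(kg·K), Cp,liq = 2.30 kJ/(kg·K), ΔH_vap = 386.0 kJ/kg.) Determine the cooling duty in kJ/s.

Q_c = 2.35 kJ/s

vapour 85.2→-0.5 °C: -143.98 kJ/kg
condensation at -0.5 °C: -386 kJ/kg
liquid -0.5→-17.0 °C: -37.95 kJ/kg
Δh = -143.98 + -386 + -37.95 = -567.93 kJ/kg
Q = ṁ·Δh = 14.89 kg/h × -567.93 kJ/kg = -8456.4 kJ/h
|Q| = 2.349 kW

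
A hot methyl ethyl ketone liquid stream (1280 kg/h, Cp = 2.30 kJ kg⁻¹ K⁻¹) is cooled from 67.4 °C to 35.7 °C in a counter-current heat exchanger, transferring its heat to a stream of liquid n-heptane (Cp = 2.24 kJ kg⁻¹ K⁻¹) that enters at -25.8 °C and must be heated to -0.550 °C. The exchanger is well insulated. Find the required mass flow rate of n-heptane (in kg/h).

Heat released by hot stream: Q = 1280 × 2.30 × (67.4 − 35.7) = 93325 kJ/h
Energy balance on cold side (adiabatic exchanger): Q = ṁ_c·Cp_c·(T_c,out − T_c,in)
ṁ_c = 93325 / [2.24 × (-0.550 − -25.8)] = 1650 kg/h

ṁ_c = 1650 kg/h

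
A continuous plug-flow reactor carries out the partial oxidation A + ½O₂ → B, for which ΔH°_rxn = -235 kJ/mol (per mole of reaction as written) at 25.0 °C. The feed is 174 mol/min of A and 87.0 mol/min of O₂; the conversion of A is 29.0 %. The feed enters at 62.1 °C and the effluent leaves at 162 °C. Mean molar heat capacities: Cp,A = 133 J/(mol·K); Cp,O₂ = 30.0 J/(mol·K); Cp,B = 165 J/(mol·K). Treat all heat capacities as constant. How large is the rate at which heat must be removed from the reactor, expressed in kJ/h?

Q_out = 550000 kJ/h

Extent of reaction ξ = 0.290 × 174 = 50.46 mol/min
Reaction term: ξ·ΔH°_rxn = 50.46 × -235 = -11858 kJ/min
Sensible, feed 62.1→25 °C: -955.4 kJ/min
Outlet flows (mol/min): A 123.54, O₂ 61.77, B 50.46
Sensible, products 25→162 °C: 3645.5 kJ/min
Q = ΔH = -9168 kJ/min = -152.8 kW
Heat removed = 550080 kJ/h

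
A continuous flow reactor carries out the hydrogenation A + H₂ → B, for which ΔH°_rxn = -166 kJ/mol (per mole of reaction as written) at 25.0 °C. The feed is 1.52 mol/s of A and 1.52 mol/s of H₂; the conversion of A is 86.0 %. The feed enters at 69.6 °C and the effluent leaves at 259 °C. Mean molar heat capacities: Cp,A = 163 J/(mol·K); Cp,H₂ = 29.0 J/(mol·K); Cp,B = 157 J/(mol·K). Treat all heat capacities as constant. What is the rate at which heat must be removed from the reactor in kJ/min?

Extent of reaction ξ = 0.860 × 1.52 = 1.3072 mol/s
Reaction term: ξ·ΔH°_rxn = 1.3072 × -166 = -217 kJ/s
Sensible, feed 69.6→25 °C: -13.016 kJ/s
Outlet flows (mol/s): A 0.2128, H₂ 0.2128, B 1.3072
Sensible, products 25→259 °C: 57.585 kJ/s
Q = ΔH = -172.43 kJ/s = -172.43 kW
Heat removed = 10346 kJ/min

Q_out = 10300 kJ/min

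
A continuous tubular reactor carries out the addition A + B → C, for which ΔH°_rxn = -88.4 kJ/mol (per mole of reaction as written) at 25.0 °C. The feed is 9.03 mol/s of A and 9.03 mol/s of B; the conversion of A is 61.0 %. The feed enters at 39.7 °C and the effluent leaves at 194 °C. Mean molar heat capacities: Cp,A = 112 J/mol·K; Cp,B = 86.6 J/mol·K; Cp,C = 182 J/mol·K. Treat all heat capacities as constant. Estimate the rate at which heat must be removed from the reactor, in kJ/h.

Extent of reaction ξ = 0.610 × 9.03 = 5.5083 mol/s
Reaction term: ξ·ΔH°_rxn = 5.5083 × -88.4 = -486.93 kJ/s
Sensible, feed 39.7→25 °C: -26.362 kJ/s
Outlet flows (mol/s): A 3.5217, B 3.5217, C 5.5083
Sensible, products 25→194 °C: 287.62 kJ/s
Q = ΔH = -225.67 kJ/s = -225.67 kW
Heat removed = 812420 kJ/h

Q_out = 812000 kJ/h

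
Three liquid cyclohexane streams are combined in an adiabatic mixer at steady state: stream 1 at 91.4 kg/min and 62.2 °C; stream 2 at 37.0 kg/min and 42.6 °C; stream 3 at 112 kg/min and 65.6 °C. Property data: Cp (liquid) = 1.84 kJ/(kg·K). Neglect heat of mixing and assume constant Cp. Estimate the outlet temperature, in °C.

No heat crosses the boundary, so H_out = H_in.
T_out = Σ ṁᵢCp,ᵢTᵢ / Σ ṁᵢCp,ᵢ
      = 26880 / 442.34 = 60.767 °C

T_out = 60.8 °C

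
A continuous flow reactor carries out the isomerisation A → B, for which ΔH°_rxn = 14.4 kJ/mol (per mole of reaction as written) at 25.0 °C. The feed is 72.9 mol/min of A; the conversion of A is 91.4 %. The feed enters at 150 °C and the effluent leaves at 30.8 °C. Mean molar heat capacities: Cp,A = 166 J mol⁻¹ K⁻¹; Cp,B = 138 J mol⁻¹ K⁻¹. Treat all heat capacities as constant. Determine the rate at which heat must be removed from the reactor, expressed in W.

Extent of reaction ξ = 0.914 × 72.9 = 66.631 mol/min
Reaction term: ξ·ΔH°_rxn = 66.631 × 14.4 = 959.48 kJ/min
Sensible, feed 150→25 °C: -1512.7 kJ/min
Outlet flows (mol/min): A 6.2694, B 66.631
Sensible, products 25→30.8 °C: 59.367 kJ/min
Q = ΔH = -493.83 kJ/min = -8.2305 kW
Heat removed = 8230.5 W

Q_out = 8230 W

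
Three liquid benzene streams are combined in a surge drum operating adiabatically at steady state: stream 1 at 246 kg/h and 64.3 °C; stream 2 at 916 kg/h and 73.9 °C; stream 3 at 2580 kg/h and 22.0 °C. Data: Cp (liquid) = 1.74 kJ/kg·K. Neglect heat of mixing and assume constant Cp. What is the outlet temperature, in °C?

T_out = 37.5 °C

No heat crosses the boundary, so H_out = H_in.
Σ ṁᵢCp,ᵢTᵢ = 246×1.74×64.3 + 916×1.74×73.9 + 2580×1.74×22.0 = 244070
Σ ṁᵢCp,ᵢ = 246×1.74 + 916×1.74 + 2580×1.74 = 6511.1
T_out = 244070 / 6511.1 = 37.485 °C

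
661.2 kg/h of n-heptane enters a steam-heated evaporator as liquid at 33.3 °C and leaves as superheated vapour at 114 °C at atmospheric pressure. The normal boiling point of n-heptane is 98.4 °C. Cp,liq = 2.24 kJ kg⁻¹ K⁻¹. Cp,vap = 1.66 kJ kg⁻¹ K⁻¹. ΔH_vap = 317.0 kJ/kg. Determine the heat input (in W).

Q = 89800 W

liquid 33.3→98.4 °C: 145.82 kJ/kg
vaporisation at 98.4 °C: 317 kJ/kg
vapour 98.4→114 °C: 25.896 kJ/kg
Δh = 145.82 + 317 + 25.896 = 488.72 kJ/kg
Q = ṁ·Δh = 661.2 kg/h × 488.72 kJ/kg = 323140 kJ/h
|Q| = 89.762 kW = 89762 W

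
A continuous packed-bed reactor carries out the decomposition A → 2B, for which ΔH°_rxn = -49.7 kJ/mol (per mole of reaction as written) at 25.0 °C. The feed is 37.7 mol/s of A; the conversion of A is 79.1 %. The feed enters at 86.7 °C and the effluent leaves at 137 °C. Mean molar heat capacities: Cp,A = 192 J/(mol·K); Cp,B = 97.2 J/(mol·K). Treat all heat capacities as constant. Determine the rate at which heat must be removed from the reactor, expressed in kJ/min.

Extent of reaction ξ = 0.791 × 37.7 = 29.821 mol/s
Reaction term: ξ·ΔH°_rxn = 29.821 × -49.7 = -1482.1 kJ/s
Sensible, feed 86.7→25 °C: -446.61 kJ/s
Outlet flows (mol/s): A 7.8793, B 59.641
Sensible, products 25→137 °C: 818.72 kJ/s
Q = ΔH = -1110 kJ/s = -1110 kW
Heat removed = 66599 kJ/min

Q_out = 66600 kJ/min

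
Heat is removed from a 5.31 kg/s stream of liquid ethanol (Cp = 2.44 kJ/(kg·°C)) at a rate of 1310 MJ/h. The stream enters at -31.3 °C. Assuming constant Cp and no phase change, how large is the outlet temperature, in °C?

T_out = -59.4 °C

Q = 1310 MJ/h = 363.89 kJ/s
ΔT = Q/(ṁ·Cp) = 363.89/(5.31×2.44) = 28.086 K
T_out = -31.3 − 28.086 = -59.386 °C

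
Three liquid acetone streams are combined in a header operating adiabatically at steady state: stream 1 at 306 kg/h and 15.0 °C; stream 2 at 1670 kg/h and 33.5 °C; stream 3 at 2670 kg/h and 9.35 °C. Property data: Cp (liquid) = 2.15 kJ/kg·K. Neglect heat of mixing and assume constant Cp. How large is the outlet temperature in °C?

Energy balance with Q = 0: Σ ṁᵢCp,ᵢ(T_out − Tᵢ) = 0
Σ ṁᵢCp,ᵢTᵢ = 306×2.15×15.0 + 1670×2.15×33.5 + 2670×2.15×9.35 = 183820
Σ ṁᵢCp,ᵢ = 306×2.15 + 1670×2.15 + 2670×2.15 = 9988.9
T_out = 183820 / 9988.9 = 18.403 °C

T_out = 18.4 °C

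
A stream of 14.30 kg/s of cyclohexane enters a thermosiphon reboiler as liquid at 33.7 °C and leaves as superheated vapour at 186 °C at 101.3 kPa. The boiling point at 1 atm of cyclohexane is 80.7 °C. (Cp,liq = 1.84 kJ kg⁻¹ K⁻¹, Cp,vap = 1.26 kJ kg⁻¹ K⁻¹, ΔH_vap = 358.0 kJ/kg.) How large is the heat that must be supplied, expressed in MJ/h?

Q = 29700 MJ/h

liquid 33.7→80.7 °C: 86.48 kJ/kg
vaporisation at 80.7 °C: 358 kJ/kg
vapour 80.7→186 °C: 132.68 kJ/kg
Δh = 86.48 + 358 + 132.68 = 577.16 kJ/kg
Q = ṁ·Δh = 14.30 kg/s × 577.16 kJ/kg = 8253.4 kJ/s
|Q| = 8253.4 kW = 29712 MJ/h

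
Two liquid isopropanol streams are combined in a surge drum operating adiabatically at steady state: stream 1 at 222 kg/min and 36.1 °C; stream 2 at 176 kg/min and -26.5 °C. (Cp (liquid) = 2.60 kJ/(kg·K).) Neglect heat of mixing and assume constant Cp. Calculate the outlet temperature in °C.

T_out = 8.42 °C

Energy balance with Q = 0: Σ ṁᵢCp,ᵢ(T_out − Tᵢ) = 0
T_out = Σ ṁᵢCp,ᵢTᵢ / Σ ṁᵢCp,ᵢ
      = 8710.5 / 1034.8 = 8.4176 °C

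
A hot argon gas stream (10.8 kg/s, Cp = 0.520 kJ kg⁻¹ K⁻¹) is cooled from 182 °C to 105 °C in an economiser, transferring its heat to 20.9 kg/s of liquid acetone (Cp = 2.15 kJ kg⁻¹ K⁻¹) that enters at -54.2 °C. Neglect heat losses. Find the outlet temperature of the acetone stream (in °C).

Heat released by hot stream: Q = 10.8 × 0.520 × (182 − 105) = 432.43 kJ/s
Energy balance on cold side (adiabatic exchanger): Q = ṁ_c·Cp_c·(T_c,out − T_c,in)
T_c,out = -54.2 + 432.43/(20.9 × 2.15) = -44.576 °C

T_c,out = -44.6 °C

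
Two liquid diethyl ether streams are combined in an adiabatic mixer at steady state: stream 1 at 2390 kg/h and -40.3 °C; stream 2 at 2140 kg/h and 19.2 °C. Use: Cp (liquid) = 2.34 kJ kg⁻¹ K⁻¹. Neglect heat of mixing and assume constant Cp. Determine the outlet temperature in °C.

No heat crosses the boundary, so H_out = H_in.
T_out = Σ ṁᵢCp,ᵢTᵢ / Σ ṁᵢCp,ᵢ
      = -129240 / 10600 = -12.192 °C

T_out = -12.2 °C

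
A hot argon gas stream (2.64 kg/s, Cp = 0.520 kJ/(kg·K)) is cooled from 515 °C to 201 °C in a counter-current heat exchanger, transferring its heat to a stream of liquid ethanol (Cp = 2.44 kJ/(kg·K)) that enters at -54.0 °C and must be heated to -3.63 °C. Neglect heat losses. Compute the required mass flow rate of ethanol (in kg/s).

Heat released by hot stream: Q = 2.64 × 0.520 × (515 − 201) = 431.06 kJ/s
Energy balance on cold side (adiabatic exchanger): Q = ṁ_c·Cp_c·(T_c,out − T_c,in)
ṁ_c = 431.06 / [2.44 × (-3.63 − -54.0)] = 3.5073 kg/s

ṁ_c = 3.51 kg/s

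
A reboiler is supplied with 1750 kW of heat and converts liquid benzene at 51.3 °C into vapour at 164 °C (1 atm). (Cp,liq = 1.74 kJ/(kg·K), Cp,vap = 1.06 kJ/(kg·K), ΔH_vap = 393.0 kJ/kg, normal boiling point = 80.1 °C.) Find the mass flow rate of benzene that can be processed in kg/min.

ṁ = 197 kg/min

Δh = 1.74×(80.1−51.3) + 393.0 + 1.06×(164−80.1) = 532.05 kJ/kg
Q = 1750 kW = 1750 kJ/s = 105000 kJ/min
ṁ = Q/Δh = 105000 / 532.05 = 197.35 kg/min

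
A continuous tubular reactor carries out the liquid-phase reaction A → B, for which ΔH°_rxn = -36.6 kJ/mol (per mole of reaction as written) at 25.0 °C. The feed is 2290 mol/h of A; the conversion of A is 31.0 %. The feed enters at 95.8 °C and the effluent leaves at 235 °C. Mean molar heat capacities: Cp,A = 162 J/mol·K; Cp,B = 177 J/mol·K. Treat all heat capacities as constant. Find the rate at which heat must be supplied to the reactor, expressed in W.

Q_in = 7750 W

Extent of reaction ξ = 0.310 × 2290 = 709.9 mol/h
Reaction term: ξ·ΔH°_rxn = 709.9 × -36.6 = -25982 kJ/h
Sensible, feed 95.8→25 °C: -26265 kJ/h
Outlet flows (mol/h): A 1580.1, B 709.9
Sensible, products 25→235 °C: 80142 kJ/h
Q = ΔH = 27894 kJ/h = 7.7484 kW
Heat supplied = 7748.4 W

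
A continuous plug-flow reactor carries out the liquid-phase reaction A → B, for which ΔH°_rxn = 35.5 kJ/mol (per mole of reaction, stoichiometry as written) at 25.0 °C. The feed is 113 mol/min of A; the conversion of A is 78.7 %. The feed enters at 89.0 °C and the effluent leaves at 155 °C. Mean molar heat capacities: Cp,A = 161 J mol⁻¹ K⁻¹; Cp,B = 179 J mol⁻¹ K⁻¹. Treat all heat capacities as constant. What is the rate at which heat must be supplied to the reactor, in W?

Q_in = 76100 W

Extent of reaction ξ = 0.787 × 113 = 88.931 mol/min
Reaction term: ξ·ΔH°_rxn = 88.931 × 35.5 = 3157.1 kJ/min
Sensible, feed 89.0→25 °C: -1164.4 kJ/min
Outlet flows (mol/min): A 24.069, B 88.931
Sensible, products 25→155 °C: 2573.2 kJ/min
Q = ΔH = 4565.9 kJ/min = 76.098 kW
Heat supplied = 76098 W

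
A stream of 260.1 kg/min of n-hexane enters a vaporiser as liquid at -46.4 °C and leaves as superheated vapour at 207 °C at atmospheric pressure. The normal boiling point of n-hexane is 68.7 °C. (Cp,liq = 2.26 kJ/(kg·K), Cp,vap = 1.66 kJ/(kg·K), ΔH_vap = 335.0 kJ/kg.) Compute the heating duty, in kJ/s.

Q = 3580 kJ/s

liquid -46.4→68.7 °C: 260.13 kJ/kg
vaporisation at 68.7 °C: 335 kJ/kg
vapour 68.7→207 °C: 229.58 kJ/kg
Δh = 260.13 + 335 + 229.58 = 824.7 kJ/kg
Q = ṁ·Δh = 260.1 kg/min × 824.7 kJ/kg = 214510 kJ/min
|Q| = 3575.1 kW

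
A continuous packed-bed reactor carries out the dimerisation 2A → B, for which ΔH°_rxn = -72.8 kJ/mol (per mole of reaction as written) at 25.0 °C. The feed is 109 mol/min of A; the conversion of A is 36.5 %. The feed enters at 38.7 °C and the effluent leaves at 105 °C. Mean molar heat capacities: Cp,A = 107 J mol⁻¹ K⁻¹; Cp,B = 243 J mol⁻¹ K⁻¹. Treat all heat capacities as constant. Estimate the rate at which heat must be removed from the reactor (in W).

Extent of reaction ξ = 0.365 × 109 / 2 = 19.892 mol/min
Reaction term: ξ·ΔH°_rxn = 19.892 × -72.8 = -1448.2 kJ/min
Sensible, feed 38.7→25 °C: -159.78 kJ/min
Outlet flows (mol/min): A 69.215, B 19.892
Sensible, products 25→105 °C: 979.19 kJ/min
Q = ΔH = -628.77 kJ/min = -10.479 kW
Heat removed = 10479 W

Q_out = 10500 W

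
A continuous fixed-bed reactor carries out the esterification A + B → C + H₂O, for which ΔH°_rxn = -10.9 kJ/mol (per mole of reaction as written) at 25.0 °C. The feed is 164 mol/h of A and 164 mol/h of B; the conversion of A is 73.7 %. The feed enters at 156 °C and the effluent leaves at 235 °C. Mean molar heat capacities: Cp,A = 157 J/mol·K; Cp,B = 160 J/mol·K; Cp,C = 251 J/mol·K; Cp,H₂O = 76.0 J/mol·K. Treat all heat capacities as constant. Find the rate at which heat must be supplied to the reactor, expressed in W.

Q_in = 845 W

Extent of reaction ξ = 0.737 × 164 = 120.87 mol/h
Reaction term: ξ·ΔH°_rxn = 120.87 × -10.9 = -1317.5 kJ/h
Sensible, feed 156→25 °C: -6810.4 kJ/h
Outlet flows (mol/h): A 43.132, B 43.132, C 120.87, H₂O 120.87
Sensible, products 25→235 °C: 11171 kJ/h
Q = ΔH = 3043.4 kJ/h = 0.84539 kW
Heat supplied = 845.39 W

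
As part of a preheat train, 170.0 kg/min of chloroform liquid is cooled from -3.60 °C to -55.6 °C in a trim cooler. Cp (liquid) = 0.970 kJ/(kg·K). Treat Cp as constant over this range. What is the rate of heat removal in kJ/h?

Q = ṁ·Cp·ΔT = 170.0 × 0.970 × (-55.6 − -3.60) = -8574.8 kJ/min
Converting: 8574.8 / 60 s = 142.91 kW
Cooling duty = 514490 kJ/h

Q_c = 514000 kJ/h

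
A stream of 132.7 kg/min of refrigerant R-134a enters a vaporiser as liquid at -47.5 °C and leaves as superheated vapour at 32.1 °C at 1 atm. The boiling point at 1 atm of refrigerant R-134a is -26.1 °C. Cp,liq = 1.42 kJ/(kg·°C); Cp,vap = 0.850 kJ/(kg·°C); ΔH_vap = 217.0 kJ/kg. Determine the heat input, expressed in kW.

liquid -47.5→-26.1 °C: 30.388 kJ/kg
vaporisation at -26.1 °C: 217 kJ/kg
vapour -26.1→32.1 °C: 49.47 kJ/kg
Δh = 30.388 + 217 + 49.47 = 296.86 kJ/kg
Q = ṁ·Δh = 132.7 kg/min × 296.86 kJ/kg = 39393 kJ/min
|Q| = 656.55 kW

Q = 657 kW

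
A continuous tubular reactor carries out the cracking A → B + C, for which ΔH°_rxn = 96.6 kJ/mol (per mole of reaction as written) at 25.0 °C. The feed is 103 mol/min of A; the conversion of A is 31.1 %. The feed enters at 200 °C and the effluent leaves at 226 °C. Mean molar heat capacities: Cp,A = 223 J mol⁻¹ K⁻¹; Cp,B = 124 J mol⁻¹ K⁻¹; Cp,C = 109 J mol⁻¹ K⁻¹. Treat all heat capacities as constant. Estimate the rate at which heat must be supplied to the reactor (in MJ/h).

Extent of reaction ξ = 0.311 × 103 = 32.033 mol/min
Reaction term: ξ·ΔH°_rxn = 32.033 × 96.6 = 3094.4 kJ/min
Sensible, feed 200→25 °C: -4019.6 kJ/min
Outlet flows (mol/min): A 70.967, B 32.033, C 32.033
Sensible, products 25→226 °C: 4681.2 kJ/min
Q = ΔH = 3756 kJ/min = 62.599 kW
Heat supplied = 225.36 MJ/h

Q_in = 225 MJ/h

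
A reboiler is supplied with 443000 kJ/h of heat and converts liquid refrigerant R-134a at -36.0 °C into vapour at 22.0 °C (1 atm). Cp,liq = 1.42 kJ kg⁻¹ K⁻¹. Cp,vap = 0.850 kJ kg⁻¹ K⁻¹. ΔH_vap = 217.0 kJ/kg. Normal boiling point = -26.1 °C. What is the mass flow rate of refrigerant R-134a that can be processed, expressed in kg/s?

Δh = 1.42×(-26.1−-36.0) + 217.0 + 0.850×(22.0−-26.1) = 271.94 kJ/kg
Q = 443000 kJ/h = 123.06 kJ/s = 123.06 kJ/s
ṁ = Q/Δh = 123.06 / 271.94 = 0.4525 kg/s

ṁ = 0.453 kg/s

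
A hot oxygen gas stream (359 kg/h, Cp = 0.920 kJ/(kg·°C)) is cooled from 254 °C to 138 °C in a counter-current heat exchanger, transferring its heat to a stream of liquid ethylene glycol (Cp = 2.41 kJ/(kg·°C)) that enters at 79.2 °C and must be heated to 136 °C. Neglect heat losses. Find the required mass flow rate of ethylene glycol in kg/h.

ṁ_c = 280 kg/h

Heat released by hot stream: Q = 359 × 0.920 × (254 − 138) = 38312 kJ/h
Energy balance on cold side (adiabatic exchanger): Q = ṁ_c·Cp_c·(T_c,out − T_c,in)
ṁ_c = 38312 / [2.41 × (136 − 79.2)] = 279.88 kg/h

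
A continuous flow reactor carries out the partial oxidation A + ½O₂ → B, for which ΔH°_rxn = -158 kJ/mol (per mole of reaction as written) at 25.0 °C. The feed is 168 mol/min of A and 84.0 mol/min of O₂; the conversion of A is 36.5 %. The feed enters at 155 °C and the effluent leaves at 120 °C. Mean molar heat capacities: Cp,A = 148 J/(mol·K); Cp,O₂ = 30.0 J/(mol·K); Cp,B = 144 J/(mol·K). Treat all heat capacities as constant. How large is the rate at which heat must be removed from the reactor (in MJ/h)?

Extent of reaction ξ = 0.365 × 168 = 61.32 mol/min
Reaction term: ξ·ΔH°_rxn = 61.32 × -158 = -9688.6 kJ/min
Sensible, feed 155→25 °C: -3559.9 kJ/min
Outlet flows (mol/min): A 106.68, O₂ 53.34, B 61.32
Sensible, products 25→120 °C: 2490.8 kJ/min
Q = ΔH = -10758 kJ/min = -179.29 kW
Heat removed = 645.46 MJ/h

Q_out = 645 MJ/h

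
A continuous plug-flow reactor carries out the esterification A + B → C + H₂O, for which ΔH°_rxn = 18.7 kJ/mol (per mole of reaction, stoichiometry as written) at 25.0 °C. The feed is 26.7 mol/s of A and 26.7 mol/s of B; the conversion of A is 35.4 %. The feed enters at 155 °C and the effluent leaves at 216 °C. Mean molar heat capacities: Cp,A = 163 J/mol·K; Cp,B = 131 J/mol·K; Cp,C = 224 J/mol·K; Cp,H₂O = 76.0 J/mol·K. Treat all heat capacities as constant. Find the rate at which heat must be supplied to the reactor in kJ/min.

Q_in = 40000 kJ/min

Extent of reaction ξ = 0.354 × 26.7 = 9.4518 mol/s
Reaction term: ξ·ΔH°_rxn = 9.4518 × 18.7 = 176.75 kJ/s
Sensible, feed 155→25 °C: -1020.5 kJ/s
Outlet flows (mol/s): A 17.248, B 17.248, C 9.4518, H₂O 9.4518
Sensible, products 25→216 °C: 1510.1 kJ/s
Q = ΔH = 666.42 kJ/s = 666.42 kW
Heat supplied = 39985 kJ/min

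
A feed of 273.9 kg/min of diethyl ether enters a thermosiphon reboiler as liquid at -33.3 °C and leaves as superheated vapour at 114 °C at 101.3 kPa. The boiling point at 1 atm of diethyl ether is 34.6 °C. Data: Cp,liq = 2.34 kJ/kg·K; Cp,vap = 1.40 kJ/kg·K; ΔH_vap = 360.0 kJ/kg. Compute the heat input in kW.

Q = 2880 kW

liquid -33.3→34.6 °C: 158.89 kJ/kg
vaporisation at 34.6 °C: 360 kJ/kg
vapour 34.6→114 °C: 111.16 kJ/kg
Δh = 158.89 + 360 + 111.16 = 630.05 kJ/kg
Q = ṁ·Δh = 273.9 kg/min × 630.05 kJ/kg = 172570 kJ/min
|Q| = 2876.2 kW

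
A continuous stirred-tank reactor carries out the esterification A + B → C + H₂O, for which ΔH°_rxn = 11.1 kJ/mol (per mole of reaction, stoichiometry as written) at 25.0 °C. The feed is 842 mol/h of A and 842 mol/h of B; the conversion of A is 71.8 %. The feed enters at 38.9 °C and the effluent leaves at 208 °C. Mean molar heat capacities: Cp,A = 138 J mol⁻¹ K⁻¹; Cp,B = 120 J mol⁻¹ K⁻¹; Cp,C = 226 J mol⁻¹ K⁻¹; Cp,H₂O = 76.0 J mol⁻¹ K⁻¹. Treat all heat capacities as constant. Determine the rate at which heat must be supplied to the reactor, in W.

Q_in = 13400 W

Extent of reaction ξ = 0.718 × 842 = 604.56 mol/h
Reaction term: ξ·ΔH°_rxn = 604.56 × 11.1 = 6710.6 kJ/h
Sensible, feed 38.9→25 °C: -3019.6 kJ/h
Outlet flows (mol/h): A 237.44, B 237.44, C 604.56, H₂O 604.56
Sensible, products 25→208 °C: 44622 kJ/h
Q = ΔH = 48313 kJ/h = 13.42 kW
Heat supplied = 13420 W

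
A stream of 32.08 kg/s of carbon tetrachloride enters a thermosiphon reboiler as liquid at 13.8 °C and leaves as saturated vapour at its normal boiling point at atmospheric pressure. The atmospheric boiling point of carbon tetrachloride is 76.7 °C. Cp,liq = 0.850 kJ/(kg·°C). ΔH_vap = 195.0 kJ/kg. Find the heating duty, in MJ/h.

Q = 28700 MJ/h

liquid 13.8→76.7 °C: 53.465 kJ/kg
vaporisation at 76.7 °C: 195 kJ/kg
Δh = 53.465 + 195 = 248.47 kJ/kg
Q = ṁ·Δh = 32.08 kg/s × 248.47 kJ/kg = 7970.8 kJ/s
|Q| = 7970.8 kW = 28695 MJ/h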